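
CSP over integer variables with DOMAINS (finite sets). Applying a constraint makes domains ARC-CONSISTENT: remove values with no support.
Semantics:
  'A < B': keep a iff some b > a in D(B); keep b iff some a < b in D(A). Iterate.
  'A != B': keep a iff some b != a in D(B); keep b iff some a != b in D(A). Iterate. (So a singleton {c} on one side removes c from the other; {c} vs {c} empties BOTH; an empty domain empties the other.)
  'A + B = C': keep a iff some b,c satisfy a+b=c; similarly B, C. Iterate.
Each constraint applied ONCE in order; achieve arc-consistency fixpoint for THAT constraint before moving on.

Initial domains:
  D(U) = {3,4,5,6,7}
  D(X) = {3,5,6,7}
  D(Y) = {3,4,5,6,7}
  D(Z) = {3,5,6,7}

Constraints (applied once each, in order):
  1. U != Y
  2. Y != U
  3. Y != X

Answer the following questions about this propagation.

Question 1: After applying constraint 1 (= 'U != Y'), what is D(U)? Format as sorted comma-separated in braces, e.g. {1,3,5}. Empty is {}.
Answer: {3,4,5,6,7}

Derivation:
Constraint 1 (U != Y) on D(U)={3,4,5,6,7} D(Y)={3,4,5,6,7}: no change
So after constraint 1: D(U) = {3,4,5,6,7}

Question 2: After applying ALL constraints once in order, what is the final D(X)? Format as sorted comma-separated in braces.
Answer: {3,5,6,7}

Derivation:
Constraint 1 (U != Y) on D(U)={3,4,5,6,7} D(Y)={3,4,5,6,7}: no change
Constraint 2 (Y != U) on D(Y)={3,4,5,6,7} D(U)={3,4,5,6,7}: no change
Constraint 3 (Y != X) on D(Y)={3,4,5,6,7} D(X)={3,5,6,7}: no change
So after all 3 constraints: D(X) = {3,5,6,7}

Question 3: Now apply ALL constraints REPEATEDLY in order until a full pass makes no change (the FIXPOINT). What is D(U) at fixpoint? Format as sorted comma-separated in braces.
pass 0 (initial): D(U)={3,4,5,6,7}
pass 1: no change
Fixpoint after 1 passes: D(U) = {3,4,5,6,7}

Answer: {3,4,5,6,7}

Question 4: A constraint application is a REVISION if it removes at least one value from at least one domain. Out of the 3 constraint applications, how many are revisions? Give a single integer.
Answer: 0

Derivation:
Constraint 1 (U != Y) on D(U)={3,4,5,6,7} D(Y)={3,4,5,6,7}: no change => not a revision
Constraint 2 (Y != U) on D(Y)={3,4,5,6,7} D(U)={3,4,5,6,7}: no change => not a revision
Constraint 3 (Y != X) on D(Y)={3,4,5,6,7} D(X)={3,5,6,7}: no change => not a revision
Total revisions = 0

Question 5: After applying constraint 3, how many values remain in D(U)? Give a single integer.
Answer: 5

Derivation:
Constraint 1 (U != Y) on D(U)={3,4,5,6,7} D(Y)={3,4,5,6,7}: no change
Constraint 2 (Y != U) on D(Y)={3,4,5,6,7} D(U)={3,4,5,6,7}: no change
Constraint 3 (Y != X) on D(Y)={3,4,5,6,7} D(X)={3,5,6,7}: no change
So after constraint 3: D(U)={3,4,5,6,7}, size = 5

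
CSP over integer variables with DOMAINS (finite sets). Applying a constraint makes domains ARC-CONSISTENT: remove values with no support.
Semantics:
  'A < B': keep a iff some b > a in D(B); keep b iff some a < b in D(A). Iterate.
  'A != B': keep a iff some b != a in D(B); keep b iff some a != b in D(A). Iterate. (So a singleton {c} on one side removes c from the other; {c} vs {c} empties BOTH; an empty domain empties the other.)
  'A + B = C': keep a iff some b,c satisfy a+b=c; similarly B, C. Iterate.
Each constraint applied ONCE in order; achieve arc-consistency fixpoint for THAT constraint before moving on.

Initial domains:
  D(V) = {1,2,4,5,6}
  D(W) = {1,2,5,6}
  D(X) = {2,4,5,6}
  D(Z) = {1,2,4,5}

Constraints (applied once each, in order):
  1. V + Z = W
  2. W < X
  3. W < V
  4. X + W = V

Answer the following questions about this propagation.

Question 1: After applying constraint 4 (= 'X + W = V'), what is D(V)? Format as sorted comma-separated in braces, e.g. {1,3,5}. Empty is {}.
Constraint 1 (V + Z = W) on D(V)={1,2,4,5,6} D(Z)={1,2,4,5} D(W)={1,2,5,6}: V {1,2,4,5,6}->{1,2,4,5}; W {1,2,5,6}->{2,5,6}
Constraint 2 (W < X) on D(W)={2,5,6} D(X)={2,4,5,6}: W {2,5,6}->{2,5}; X {2,4,5,6}->{4,5,6}
Constraint 3 (W < V) on D(W)={2,5} D(V)={1,2,4,5}: W {2,5}->{2}; V {1,2,4,5}->{4,5}
Constraint 4 (X + W = V) on D(X)={4,5,6} D(W)={2} D(V)={4,5}: X {4,5,6}->{}; W {2}->{}; V {4,5}->{}
So after constraint 4: D(V) = {}

Answer: {}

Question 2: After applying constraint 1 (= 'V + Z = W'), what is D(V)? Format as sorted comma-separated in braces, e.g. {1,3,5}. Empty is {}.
Answer: {1,2,4,5}

Derivation:
Constraint 1 (V + Z = W) on D(V)={1,2,4,5,6} D(Z)={1,2,4,5} D(W)={1,2,5,6}: V {1,2,4,5,6}->{1,2,4,5}; W {1,2,5,6}->{2,5,6}
So after constraint 1: D(V) = {1,2,4,5}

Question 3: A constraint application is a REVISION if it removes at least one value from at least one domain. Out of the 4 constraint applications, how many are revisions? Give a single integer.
Constraint 1 (V + Z = W) on D(V)={1,2,4,5,6} D(Z)={1,2,4,5} D(W)={1,2,5,6}: V {1,2,4,5,6}->{1,2,4,5}; W {1,2,5,6}->{2,5,6} => REVISION
Constraint 2 (W < X) on D(W)={2,5,6} D(X)={2,4,5,6}: W {2,5,6}->{2,5}; X {2,4,5,6}->{4,5,6} => REVISION
Constraint 3 (W < V) on D(W)={2,5} D(V)={1,2,4,5}: W {2,5}->{2}; V {1,2,4,5}->{4,5} => REVISION
Constraint 4 (X + W = V) on D(X)={4,5,6} D(W)={2} D(V)={4,5}: X {4,5,6}->{}; W {2}->{}; V {4,5}->{} => REVISION
Total revisions = 4

Answer: 4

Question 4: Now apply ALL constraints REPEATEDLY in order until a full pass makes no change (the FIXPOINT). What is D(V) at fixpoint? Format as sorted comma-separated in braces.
pass 0 (initial): D(V)={1,2,4,5,6}
pass 1: V {1,2,4,5,6}->{}; W {1,2,5,6}->{}; X {2,4,5,6}->{}
pass 2: Z {1,2,4,5}->{}
pass 3: no change
Fixpoint after 3 passes: D(V) = {}

Answer: {}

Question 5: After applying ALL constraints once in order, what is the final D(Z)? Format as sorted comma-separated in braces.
Answer: {1,2,4,5}

Derivation:
Constraint 1 (V + Z = W) on D(V)={1,2,4,5,6} D(Z)={1,2,4,5} D(W)={1,2,5,6}: V {1,2,4,5,6}->{1,2,4,5}; W {1,2,5,6}->{2,5,6}
Constraint 2 (W < X) on D(W)={2,5,6} D(X)={2,4,5,6}: W {2,5,6}->{2,5}; X {2,4,5,6}->{4,5,6}
Constraint 3 (W < V) on D(W)={2,5} D(V)={1,2,4,5}: W {2,5}->{2}; V {1,2,4,5}->{4,5}
Constraint 4 (X + W = V) on D(X)={4,5,6} D(W)={2} D(V)={4,5}: X {4,5,6}->{}; W {2}->{}; V {4,5}->{}
So after all 4 constraints: D(Z) = {1,2,4,5}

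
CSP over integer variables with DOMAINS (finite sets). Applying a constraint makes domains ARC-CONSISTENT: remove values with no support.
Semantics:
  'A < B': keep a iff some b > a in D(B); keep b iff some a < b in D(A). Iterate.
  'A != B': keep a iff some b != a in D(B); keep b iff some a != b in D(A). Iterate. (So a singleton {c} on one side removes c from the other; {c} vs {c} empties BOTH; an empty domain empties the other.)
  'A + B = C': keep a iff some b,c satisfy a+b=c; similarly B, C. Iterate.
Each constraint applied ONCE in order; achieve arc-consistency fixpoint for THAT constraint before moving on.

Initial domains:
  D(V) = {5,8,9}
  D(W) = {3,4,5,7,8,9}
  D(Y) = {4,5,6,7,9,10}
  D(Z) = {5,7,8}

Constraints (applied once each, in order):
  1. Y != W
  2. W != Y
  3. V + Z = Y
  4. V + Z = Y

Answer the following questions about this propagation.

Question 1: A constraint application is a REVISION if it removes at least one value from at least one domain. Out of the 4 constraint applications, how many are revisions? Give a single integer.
Answer: 1

Derivation:
Constraint 1 (Y != W) on D(Y)={4,5,6,7,9,10} D(W)={3,4,5,7,8,9}: no change => not a revision
Constraint 2 (W != Y) on D(W)={3,4,5,7,8,9} D(Y)={4,5,6,7,9,10}: no change => not a revision
Constraint 3 (V + Z = Y) on D(V)={5,8,9} D(Z)={5,7,8} D(Y)={4,5,6,7,9,10}: V {5,8,9}->{5}; Z {5,7,8}->{5}; Y {4,5,6,7,9,10}->{10} => REVISION
Constraint 4 (V + Z = Y) on D(V)={5} D(Z)={5} D(Y)={10}: no change => not a revision
Total revisions = 1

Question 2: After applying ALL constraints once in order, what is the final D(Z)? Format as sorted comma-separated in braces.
Constraint 1 (Y != W) on D(Y)={4,5,6,7,9,10} D(W)={3,4,5,7,8,9}: no change
Constraint 2 (W != Y) on D(W)={3,4,5,7,8,9} D(Y)={4,5,6,7,9,10}: no change
Constraint 3 (V + Z = Y) on D(V)={5,8,9} D(Z)={5,7,8} D(Y)={4,5,6,7,9,10}: V {5,8,9}->{5}; Z {5,7,8}->{5}; Y {4,5,6,7,9,10}->{10}
Constraint 4 (V + Z = Y) on D(V)={5} D(Z)={5} D(Y)={10}: no change
So after all 4 constraints: D(Z) = {5}

Answer: {5}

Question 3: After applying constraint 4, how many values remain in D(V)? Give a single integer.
Constraint 1 (Y != W) on D(Y)={4,5,6,7,9,10} D(W)={3,4,5,7,8,9}: no change
Constraint 2 (W != Y) on D(W)={3,4,5,7,8,9} D(Y)={4,5,6,7,9,10}: no change
Constraint 3 (V + Z = Y) on D(V)={5,8,9} D(Z)={5,7,8} D(Y)={4,5,6,7,9,10}: V {5,8,9}->{5}; Z {5,7,8}->{5}; Y {4,5,6,7,9,10}->{10}
Constraint 4 (V + Z = Y) on D(V)={5} D(Z)={5} D(Y)={10}: no change
So after constraint 4: D(V)={5}, size = 1

Answer: 1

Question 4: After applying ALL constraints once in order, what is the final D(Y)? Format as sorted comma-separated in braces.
Answer: {10}

Derivation:
Constraint 1 (Y != W) on D(Y)={4,5,6,7,9,10} D(W)={3,4,5,7,8,9}: no change
Constraint 2 (W != Y) on D(W)={3,4,5,7,8,9} D(Y)={4,5,6,7,9,10}: no change
Constraint 3 (V + Z = Y) on D(V)={5,8,9} D(Z)={5,7,8} D(Y)={4,5,6,7,9,10}: V {5,8,9}->{5}; Z {5,7,8}->{5}; Y {4,5,6,7,9,10}->{10}
Constraint 4 (V + Z = Y) on D(V)={5} D(Z)={5} D(Y)={10}: no change
So after all 4 constraints: D(Y) = {10}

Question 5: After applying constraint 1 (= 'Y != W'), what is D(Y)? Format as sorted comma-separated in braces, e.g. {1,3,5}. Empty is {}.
Answer: {4,5,6,7,9,10}

Derivation:
Constraint 1 (Y != W) on D(Y)={4,5,6,7,9,10} D(W)={3,4,5,7,8,9}: no change
So after constraint 1: D(Y) = {4,5,6,7,9,10}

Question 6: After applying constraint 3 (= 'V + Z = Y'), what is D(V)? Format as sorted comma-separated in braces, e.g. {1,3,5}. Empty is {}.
Constraint 1 (Y != W) on D(Y)={4,5,6,7,9,10} D(W)={3,4,5,7,8,9}: no change
Constraint 2 (W != Y) on D(W)={3,4,5,7,8,9} D(Y)={4,5,6,7,9,10}: no change
Constraint 3 (V + Z = Y) on D(V)={5,8,9} D(Z)={5,7,8} D(Y)={4,5,6,7,9,10}: V {5,8,9}->{5}; Z {5,7,8}->{5}; Y {4,5,6,7,9,10}->{10}
So after constraint 3: D(V) = {5}

Answer: {5}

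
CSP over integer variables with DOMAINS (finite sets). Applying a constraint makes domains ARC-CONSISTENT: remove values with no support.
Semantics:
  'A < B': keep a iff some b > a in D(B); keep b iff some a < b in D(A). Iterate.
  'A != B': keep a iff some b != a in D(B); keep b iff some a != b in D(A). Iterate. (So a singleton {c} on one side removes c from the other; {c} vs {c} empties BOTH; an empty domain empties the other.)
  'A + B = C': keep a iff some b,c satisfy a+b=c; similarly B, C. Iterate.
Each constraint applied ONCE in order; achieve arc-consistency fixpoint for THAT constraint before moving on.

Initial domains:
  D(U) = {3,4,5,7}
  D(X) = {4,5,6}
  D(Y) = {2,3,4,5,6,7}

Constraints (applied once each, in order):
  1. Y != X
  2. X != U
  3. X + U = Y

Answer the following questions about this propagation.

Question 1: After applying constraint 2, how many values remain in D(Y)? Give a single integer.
Answer: 6

Derivation:
Constraint 1 (Y != X) on D(Y)={2,3,4,5,6,7} D(X)={4,5,6}: no change
Constraint 2 (X != U) on D(X)={4,5,6} D(U)={3,4,5,7}: no change
So after constraint 2: D(Y)={2,3,4,5,6,7}, size = 6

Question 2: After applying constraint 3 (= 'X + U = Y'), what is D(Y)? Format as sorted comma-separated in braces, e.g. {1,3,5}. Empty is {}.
Answer: {7}

Derivation:
Constraint 1 (Y != X) on D(Y)={2,3,4,5,6,7} D(X)={4,5,6}: no change
Constraint 2 (X != U) on D(X)={4,5,6} D(U)={3,4,5,7}: no change
Constraint 3 (X + U = Y) on D(X)={4,5,6} D(U)={3,4,5,7} D(Y)={2,3,4,5,6,7}: X {4,5,6}->{4}; U {3,4,5,7}->{3}; Y {2,3,4,5,6,7}->{7}
So after constraint 3: D(Y) = {7}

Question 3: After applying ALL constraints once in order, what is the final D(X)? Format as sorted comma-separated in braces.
Constraint 1 (Y != X) on D(Y)={2,3,4,5,6,7} D(X)={4,5,6}: no change
Constraint 2 (X != U) on D(X)={4,5,6} D(U)={3,4,5,7}: no change
Constraint 3 (X + U = Y) on D(X)={4,5,6} D(U)={3,4,5,7} D(Y)={2,3,4,5,6,7}: X {4,5,6}->{4}; U {3,4,5,7}->{3}; Y {2,3,4,5,6,7}->{7}
So after all 3 constraints: D(X) = {4}

Answer: {4}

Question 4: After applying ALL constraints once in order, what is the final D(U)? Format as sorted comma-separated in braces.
Constraint 1 (Y != X) on D(Y)={2,3,4,5,6,7} D(X)={4,5,6}: no change
Constraint 2 (X != U) on D(X)={4,5,6} D(U)={3,4,5,7}: no change
Constraint 3 (X + U = Y) on D(X)={4,5,6} D(U)={3,4,5,7} D(Y)={2,3,4,5,6,7}: X {4,5,6}->{4}; U {3,4,5,7}->{3}; Y {2,3,4,5,6,7}->{7}
So after all 3 constraints: D(U) = {3}

Answer: {3}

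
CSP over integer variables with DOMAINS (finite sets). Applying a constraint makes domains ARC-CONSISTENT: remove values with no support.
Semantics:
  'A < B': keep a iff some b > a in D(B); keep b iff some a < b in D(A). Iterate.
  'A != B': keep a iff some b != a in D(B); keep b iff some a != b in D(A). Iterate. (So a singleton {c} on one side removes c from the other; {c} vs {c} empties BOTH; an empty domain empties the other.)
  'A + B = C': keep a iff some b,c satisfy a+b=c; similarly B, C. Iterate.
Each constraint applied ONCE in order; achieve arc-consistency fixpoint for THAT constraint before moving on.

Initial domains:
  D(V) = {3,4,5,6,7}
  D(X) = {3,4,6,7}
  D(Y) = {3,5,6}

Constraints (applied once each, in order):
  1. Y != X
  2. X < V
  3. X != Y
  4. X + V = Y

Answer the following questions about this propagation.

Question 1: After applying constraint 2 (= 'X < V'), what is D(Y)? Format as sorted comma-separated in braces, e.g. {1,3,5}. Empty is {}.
Constraint 1 (Y != X) on D(Y)={3,5,6} D(X)={3,4,6,7}: no change
Constraint 2 (X < V) on D(X)={3,4,6,7} D(V)={3,4,5,6,7}: X {3,4,6,7}->{3,4,6}; V {3,4,5,6,7}->{4,5,6,7}
So after constraint 2: D(Y) = {3,5,6}

Answer: {3,5,6}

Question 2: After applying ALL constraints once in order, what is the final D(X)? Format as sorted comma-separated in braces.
Answer: {}

Derivation:
Constraint 1 (Y != X) on D(Y)={3,5,6} D(X)={3,4,6,7}: no change
Constraint 2 (X < V) on D(X)={3,4,6,7} D(V)={3,4,5,6,7}: X {3,4,6,7}->{3,4,6}; V {3,4,5,6,7}->{4,5,6,7}
Constraint 3 (X != Y) on D(X)={3,4,6} D(Y)={3,5,6}: no change
Constraint 4 (X + V = Y) on D(X)={3,4,6} D(V)={4,5,6,7} D(Y)={3,5,6}: X {3,4,6}->{}; V {4,5,6,7}->{}; Y {3,5,6}->{}
So after all 4 constraints: D(X) = {}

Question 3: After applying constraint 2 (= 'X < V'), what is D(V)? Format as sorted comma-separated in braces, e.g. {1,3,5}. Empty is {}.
Answer: {4,5,6,7}

Derivation:
Constraint 1 (Y != X) on D(Y)={3,5,6} D(X)={3,4,6,7}: no change
Constraint 2 (X < V) on D(X)={3,4,6,7} D(V)={3,4,5,6,7}: X {3,4,6,7}->{3,4,6}; V {3,4,5,6,7}->{4,5,6,7}
So after constraint 2: D(V) = {4,5,6,7}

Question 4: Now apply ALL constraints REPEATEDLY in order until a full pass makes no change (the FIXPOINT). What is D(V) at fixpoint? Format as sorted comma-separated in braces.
pass 0 (initial): D(V)={3,4,5,6,7}
pass 1: V {3,4,5,6,7}->{}; X {3,4,6,7}->{}; Y {3,5,6}->{}
pass 2: no change
Fixpoint after 2 passes: D(V) = {}

Answer: {}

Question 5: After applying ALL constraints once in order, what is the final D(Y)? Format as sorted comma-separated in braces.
Answer: {}

Derivation:
Constraint 1 (Y != X) on D(Y)={3,5,6} D(X)={3,4,6,7}: no change
Constraint 2 (X < V) on D(X)={3,4,6,7} D(V)={3,4,5,6,7}: X {3,4,6,7}->{3,4,6}; V {3,4,5,6,7}->{4,5,6,7}
Constraint 3 (X != Y) on D(X)={3,4,6} D(Y)={3,5,6}: no change
Constraint 4 (X + V = Y) on D(X)={3,4,6} D(V)={4,5,6,7} D(Y)={3,5,6}: X {3,4,6}->{}; V {4,5,6,7}->{}; Y {3,5,6}->{}
So after all 4 constraints: D(Y) = {}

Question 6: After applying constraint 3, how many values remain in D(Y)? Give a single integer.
Constraint 1 (Y != X) on D(Y)={3,5,6} D(X)={3,4,6,7}: no change
Constraint 2 (X < V) on D(X)={3,4,6,7} D(V)={3,4,5,6,7}: X {3,4,6,7}->{3,4,6}; V {3,4,5,6,7}->{4,5,6,7}
Constraint 3 (X != Y) on D(X)={3,4,6} D(Y)={3,5,6}: no change
So after constraint 3: D(Y)={3,5,6}, size = 3

Answer: 3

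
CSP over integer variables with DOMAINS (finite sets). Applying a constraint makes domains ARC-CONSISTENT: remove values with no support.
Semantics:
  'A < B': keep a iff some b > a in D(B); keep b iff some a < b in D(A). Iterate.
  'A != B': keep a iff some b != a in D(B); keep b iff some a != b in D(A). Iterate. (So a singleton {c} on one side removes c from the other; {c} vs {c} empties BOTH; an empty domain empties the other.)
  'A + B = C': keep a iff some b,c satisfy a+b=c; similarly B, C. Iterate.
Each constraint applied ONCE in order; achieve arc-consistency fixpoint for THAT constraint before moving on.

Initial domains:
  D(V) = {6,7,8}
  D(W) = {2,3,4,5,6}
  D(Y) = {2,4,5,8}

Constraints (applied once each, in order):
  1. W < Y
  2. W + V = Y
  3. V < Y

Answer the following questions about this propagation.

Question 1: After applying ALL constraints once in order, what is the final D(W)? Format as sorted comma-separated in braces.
Constraint 1 (W < Y) on D(W)={2,3,4,5,6} D(Y)={2,4,5,8}: Y {2,4,5,8}->{4,5,8}
Constraint 2 (W + V = Y) on D(W)={2,3,4,5,6} D(V)={6,7,8} D(Y)={4,5,8}: W {2,3,4,5,6}->{2}; V {6,7,8}->{6}; Y {4,5,8}->{8}
Constraint 3 (V < Y) on D(V)={6} D(Y)={8}: no change
So after all 3 constraints: D(W) = {2}

Answer: {2}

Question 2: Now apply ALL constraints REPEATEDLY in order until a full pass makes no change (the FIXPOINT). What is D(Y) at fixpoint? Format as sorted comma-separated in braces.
Answer: {8}

Derivation:
pass 0 (initial): D(Y)={2,4,5,8}
pass 1: V {6,7,8}->{6}; W {2,3,4,5,6}->{2}; Y {2,4,5,8}->{8}
pass 2: no change
Fixpoint after 2 passes: D(Y) = {8}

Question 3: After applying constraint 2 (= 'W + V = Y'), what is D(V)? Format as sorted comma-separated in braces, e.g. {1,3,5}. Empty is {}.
Answer: {6}

Derivation:
Constraint 1 (W < Y) on D(W)={2,3,4,5,6} D(Y)={2,4,5,8}: Y {2,4,5,8}->{4,5,8}
Constraint 2 (W + V = Y) on D(W)={2,3,4,5,6} D(V)={6,7,8} D(Y)={4,5,8}: W {2,3,4,5,6}->{2}; V {6,7,8}->{6}; Y {4,5,8}->{8}
So after constraint 2: D(V) = {6}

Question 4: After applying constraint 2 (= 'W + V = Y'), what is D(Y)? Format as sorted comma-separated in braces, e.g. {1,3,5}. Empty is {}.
Answer: {8}

Derivation:
Constraint 1 (W < Y) on D(W)={2,3,4,5,6} D(Y)={2,4,5,8}: Y {2,4,5,8}->{4,5,8}
Constraint 2 (W + V = Y) on D(W)={2,3,4,5,6} D(V)={6,7,8} D(Y)={4,5,8}: W {2,3,4,5,6}->{2}; V {6,7,8}->{6}; Y {4,5,8}->{8}
So after constraint 2: D(Y) = {8}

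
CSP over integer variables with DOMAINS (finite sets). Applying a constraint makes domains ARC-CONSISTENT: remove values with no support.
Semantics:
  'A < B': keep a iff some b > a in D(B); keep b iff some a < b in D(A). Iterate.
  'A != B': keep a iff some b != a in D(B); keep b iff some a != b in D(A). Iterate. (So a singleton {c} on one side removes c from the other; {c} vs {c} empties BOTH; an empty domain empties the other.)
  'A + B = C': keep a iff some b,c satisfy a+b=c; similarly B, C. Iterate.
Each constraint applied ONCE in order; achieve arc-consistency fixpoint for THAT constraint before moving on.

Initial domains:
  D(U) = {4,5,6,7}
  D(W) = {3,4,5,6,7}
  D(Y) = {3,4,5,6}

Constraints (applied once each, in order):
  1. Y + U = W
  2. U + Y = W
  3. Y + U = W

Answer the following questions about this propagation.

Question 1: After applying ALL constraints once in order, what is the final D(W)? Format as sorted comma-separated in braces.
Constraint 1 (Y + U = W) on D(Y)={3,4,5,6} D(U)={4,5,6,7} D(W)={3,4,5,6,7}: Y {3,4,5,6}->{3}; U {4,5,6,7}->{4}; W {3,4,5,6,7}->{7}
Constraint 2 (U + Y = W) on D(U)={4} D(Y)={3} D(W)={7}: no change
Constraint 3 (Y + U = W) on D(Y)={3} D(U)={4} D(W)={7}: no change
So after all 3 constraints: D(W) = {7}

Answer: {7}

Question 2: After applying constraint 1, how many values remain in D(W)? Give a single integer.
Constraint 1 (Y + U = W) on D(Y)={3,4,5,6} D(U)={4,5,6,7} D(W)={3,4,5,6,7}: Y {3,4,5,6}->{3}; U {4,5,6,7}->{4}; W {3,4,5,6,7}->{7}
So after constraint 1: D(W)={7}, size = 1

Answer: 1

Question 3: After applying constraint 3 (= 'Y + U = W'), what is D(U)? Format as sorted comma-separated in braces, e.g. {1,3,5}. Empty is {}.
Constraint 1 (Y + U = W) on D(Y)={3,4,5,6} D(U)={4,5,6,7} D(W)={3,4,5,6,7}: Y {3,4,5,6}->{3}; U {4,5,6,7}->{4}; W {3,4,5,6,7}->{7}
Constraint 2 (U + Y = W) on D(U)={4} D(Y)={3} D(W)={7}: no change
Constraint 3 (Y + U = W) on D(Y)={3} D(U)={4} D(W)={7}: no change
So after constraint 3: D(U) = {4}

Answer: {4}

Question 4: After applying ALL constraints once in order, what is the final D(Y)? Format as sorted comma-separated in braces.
Answer: {3}

Derivation:
Constraint 1 (Y + U = W) on D(Y)={3,4,5,6} D(U)={4,5,6,7} D(W)={3,4,5,6,7}: Y {3,4,5,6}->{3}; U {4,5,6,7}->{4}; W {3,4,5,6,7}->{7}
Constraint 2 (U + Y = W) on D(U)={4} D(Y)={3} D(W)={7}: no change
Constraint 3 (Y + U = W) on D(Y)={3} D(U)={4} D(W)={7}: no change
So after all 3 constraints: D(Y) = {3}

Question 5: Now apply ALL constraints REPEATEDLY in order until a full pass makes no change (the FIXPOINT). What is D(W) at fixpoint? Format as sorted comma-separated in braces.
Answer: {7}

Derivation:
pass 0 (initial): D(W)={3,4,5,6,7}
pass 1: U {4,5,6,7}->{4}; W {3,4,5,6,7}->{7}; Y {3,4,5,6}->{3}
pass 2: no change
Fixpoint after 2 passes: D(W) = {7}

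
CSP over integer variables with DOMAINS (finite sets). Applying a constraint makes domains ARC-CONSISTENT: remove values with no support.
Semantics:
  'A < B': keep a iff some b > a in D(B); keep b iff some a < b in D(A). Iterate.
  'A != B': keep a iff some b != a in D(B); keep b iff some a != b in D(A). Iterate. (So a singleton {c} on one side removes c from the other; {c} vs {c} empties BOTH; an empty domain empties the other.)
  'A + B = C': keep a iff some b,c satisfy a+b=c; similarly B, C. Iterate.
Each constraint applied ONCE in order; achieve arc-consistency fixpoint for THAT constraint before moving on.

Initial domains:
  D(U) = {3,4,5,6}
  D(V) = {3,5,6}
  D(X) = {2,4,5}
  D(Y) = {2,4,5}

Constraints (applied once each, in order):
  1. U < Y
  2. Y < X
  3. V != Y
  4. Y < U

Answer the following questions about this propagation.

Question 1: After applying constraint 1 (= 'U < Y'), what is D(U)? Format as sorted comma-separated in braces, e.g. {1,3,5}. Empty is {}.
Answer: {3,4}

Derivation:
Constraint 1 (U < Y) on D(U)={3,4,5,6} D(Y)={2,4,5}: U {3,4,5,6}->{3,4}; Y {2,4,5}->{4,5}
So after constraint 1: D(U) = {3,4}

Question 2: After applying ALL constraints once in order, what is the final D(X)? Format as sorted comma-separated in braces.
Answer: {5}

Derivation:
Constraint 1 (U < Y) on D(U)={3,4,5,6} D(Y)={2,4,5}: U {3,4,5,6}->{3,4}; Y {2,4,5}->{4,5}
Constraint 2 (Y < X) on D(Y)={4,5} D(X)={2,4,5}: Y {4,5}->{4}; X {2,4,5}->{5}
Constraint 3 (V != Y) on D(V)={3,5,6} D(Y)={4}: no change
Constraint 4 (Y < U) on D(Y)={4} D(U)={3,4}: Y {4}->{}; U {3,4}->{}
So after all 4 constraints: D(X) = {5}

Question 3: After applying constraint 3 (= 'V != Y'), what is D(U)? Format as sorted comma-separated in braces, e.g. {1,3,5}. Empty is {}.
Answer: {3,4}

Derivation:
Constraint 1 (U < Y) on D(U)={3,4,5,6} D(Y)={2,4,5}: U {3,4,5,6}->{3,4}; Y {2,4,5}->{4,5}
Constraint 2 (Y < X) on D(Y)={4,5} D(X)={2,4,5}: Y {4,5}->{4}; X {2,4,5}->{5}
Constraint 3 (V != Y) on D(V)={3,5,6} D(Y)={4}: no change
So after constraint 3: D(U) = {3,4}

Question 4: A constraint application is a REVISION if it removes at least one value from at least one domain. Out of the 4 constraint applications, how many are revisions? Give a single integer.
Answer: 3

Derivation:
Constraint 1 (U < Y) on D(U)={3,4,5,6} D(Y)={2,4,5}: U {3,4,5,6}->{3,4}; Y {2,4,5}->{4,5} => REVISION
Constraint 2 (Y < X) on D(Y)={4,5} D(X)={2,4,5}: Y {4,5}->{4}; X {2,4,5}->{5} => REVISION
Constraint 3 (V != Y) on D(V)={3,5,6} D(Y)={4}: no change => not a revision
Constraint 4 (Y < U) on D(Y)={4} D(U)={3,4}: Y {4}->{}; U {3,4}->{} => REVISION
Total revisions = 3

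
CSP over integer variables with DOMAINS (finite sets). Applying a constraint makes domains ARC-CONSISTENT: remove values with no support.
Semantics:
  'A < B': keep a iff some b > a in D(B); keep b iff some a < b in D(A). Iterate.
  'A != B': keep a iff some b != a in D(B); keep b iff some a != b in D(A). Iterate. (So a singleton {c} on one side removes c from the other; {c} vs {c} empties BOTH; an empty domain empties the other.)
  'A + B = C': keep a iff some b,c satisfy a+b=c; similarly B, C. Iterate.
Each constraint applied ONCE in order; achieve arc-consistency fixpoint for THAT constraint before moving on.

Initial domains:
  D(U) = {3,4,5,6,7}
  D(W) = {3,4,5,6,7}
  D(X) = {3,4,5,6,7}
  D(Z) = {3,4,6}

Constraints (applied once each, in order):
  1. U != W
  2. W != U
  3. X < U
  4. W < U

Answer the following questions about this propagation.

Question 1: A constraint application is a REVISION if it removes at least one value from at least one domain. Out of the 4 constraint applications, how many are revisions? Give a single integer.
Answer: 2

Derivation:
Constraint 1 (U != W) on D(U)={3,4,5,6,7} D(W)={3,4,5,6,7}: no change => not a revision
Constraint 2 (W != U) on D(W)={3,4,5,6,7} D(U)={3,4,5,6,7}: no change => not a revision
Constraint 3 (X < U) on D(X)={3,4,5,6,7} D(U)={3,4,5,6,7}: X {3,4,5,6,7}->{3,4,5,6}; U {3,4,5,6,7}->{4,5,6,7} => REVISION
Constraint 4 (W < U) on D(W)={3,4,5,6,7} D(U)={4,5,6,7}: W {3,4,5,6,7}->{3,4,5,6} => REVISION
Total revisions = 2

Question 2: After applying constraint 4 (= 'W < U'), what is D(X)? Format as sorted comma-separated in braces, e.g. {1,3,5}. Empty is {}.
Answer: {3,4,5,6}

Derivation:
Constraint 1 (U != W) on D(U)={3,4,5,6,7} D(W)={3,4,5,6,7}: no change
Constraint 2 (W != U) on D(W)={3,4,5,6,7} D(U)={3,4,5,6,7}: no change
Constraint 3 (X < U) on D(X)={3,4,5,6,7} D(U)={3,4,5,6,7}: X {3,4,5,6,7}->{3,4,5,6}; U {3,4,5,6,7}->{4,5,6,7}
Constraint 4 (W < U) on D(W)={3,4,5,6,7} D(U)={4,5,6,7}: W {3,4,5,6,7}->{3,4,5,6}
So after constraint 4: D(X) = {3,4,5,6}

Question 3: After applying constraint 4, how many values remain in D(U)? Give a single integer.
Answer: 4

Derivation:
Constraint 1 (U != W) on D(U)={3,4,5,6,7} D(W)={3,4,5,6,7}: no change
Constraint 2 (W != U) on D(W)={3,4,5,6,7} D(U)={3,4,5,6,7}: no change
Constraint 3 (X < U) on D(X)={3,4,5,6,7} D(U)={3,4,5,6,7}: X {3,4,5,6,7}->{3,4,5,6}; U {3,4,5,6,7}->{4,5,6,7}
Constraint 4 (W < U) on D(W)={3,4,5,6,7} D(U)={4,5,6,7}: W {3,4,5,6,7}->{3,4,5,6}
So after constraint 4: D(U)={4,5,6,7}, size = 4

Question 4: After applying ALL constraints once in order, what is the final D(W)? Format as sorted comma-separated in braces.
Answer: {3,4,5,6}

Derivation:
Constraint 1 (U != W) on D(U)={3,4,5,6,7} D(W)={3,4,5,6,7}: no change
Constraint 2 (W != U) on D(W)={3,4,5,6,7} D(U)={3,4,5,6,7}: no change
Constraint 3 (X < U) on D(X)={3,4,5,6,7} D(U)={3,4,5,6,7}: X {3,4,5,6,7}->{3,4,5,6}; U {3,4,5,6,7}->{4,5,6,7}
Constraint 4 (W < U) on D(W)={3,4,5,6,7} D(U)={4,5,6,7}: W {3,4,5,6,7}->{3,4,5,6}
So after all 4 constraints: D(W) = {3,4,5,6}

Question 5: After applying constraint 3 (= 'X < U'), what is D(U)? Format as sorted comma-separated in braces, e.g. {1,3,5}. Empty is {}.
Constraint 1 (U != W) on D(U)={3,4,5,6,7} D(W)={3,4,5,6,7}: no change
Constraint 2 (W != U) on D(W)={3,4,5,6,7} D(U)={3,4,5,6,7}: no change
Constraint 3 (X < U) on D(X)={3,4,5,6,7} D(U)={3,4,5,6,7}: X {3,4,5,6,7}->{3,4,5,6}; U {3,4,5,6,7}->{4,5,6,7}
So after constraint 3: D(U) = {4,5,6,7}

Answer: {4,5,6,7}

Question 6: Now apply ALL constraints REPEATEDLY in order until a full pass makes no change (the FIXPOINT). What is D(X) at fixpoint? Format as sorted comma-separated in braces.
Answer: {3,4,5,6}

Derivation:
pass 0 (initial): D(X)={3,4,5,6,7}
pass 1: U {3,4,5,6,7}->{4,5,6,7}; W {3,4,5,6,7}->{3,4,5,6}; X {3,4,5,6,7}->{3,4,5,6}
pass 2: no change
Fixpoint after 2 passes: D(X) = {3,4,5,6}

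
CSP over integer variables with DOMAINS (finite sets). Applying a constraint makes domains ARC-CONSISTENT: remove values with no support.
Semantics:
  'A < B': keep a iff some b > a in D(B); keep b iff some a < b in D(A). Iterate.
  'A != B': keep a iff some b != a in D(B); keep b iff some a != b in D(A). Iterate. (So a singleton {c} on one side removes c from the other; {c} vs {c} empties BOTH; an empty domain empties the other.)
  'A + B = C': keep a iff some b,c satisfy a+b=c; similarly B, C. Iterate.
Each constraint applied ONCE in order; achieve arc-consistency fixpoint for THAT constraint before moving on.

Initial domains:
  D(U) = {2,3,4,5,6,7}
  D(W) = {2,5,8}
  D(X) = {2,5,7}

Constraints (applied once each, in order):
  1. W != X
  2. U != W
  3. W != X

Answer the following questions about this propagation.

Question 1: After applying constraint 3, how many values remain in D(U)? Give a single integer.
Constraint 1 (W != X) on D(W)={2,5,8} D(X)={2,5,7}: no change
Constraint 2 (U != W) on D(U)={2,3,4,5,6,7} D(W)={2,5,8}: no change
Constraint 3 (W != X) on D(W)={2,5,8} D(X)={2,5,7}: no change
So after constraint 3: D(U)={2,3,4,5,6,7}, size = 6

Answer: 6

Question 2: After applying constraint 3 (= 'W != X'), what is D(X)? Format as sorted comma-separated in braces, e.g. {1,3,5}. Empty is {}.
Constraint 1 (W != X) on D(W)={2,5,8} D(X)={2,5,7}: no change
Constraint 2 (U != W) on D(U)={2,3,4,5,6,7} D(W)={2,5,8}: no change
Constraint 3 (W != X) on D(W)={2,5,8} D(X)={2,5,7}: no change
So after constraint 3: D(X) = {2,5,7}

Answer: {2,5,7}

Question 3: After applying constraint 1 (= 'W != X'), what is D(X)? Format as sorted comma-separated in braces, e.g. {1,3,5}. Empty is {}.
Constraint 1 (W != X) on D(W)={2,5,8} D(X)={2,5,7}: no change
So after constraint 1: D(X) = {2,5,7}

Answer: {2,5,7}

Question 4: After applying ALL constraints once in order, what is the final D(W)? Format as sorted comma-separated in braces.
Answer: {2,5,8}

Derivation:
Constraint 1 (W != X) on D(W)={2,5,8} D(X)={2,5,7}: no change
Constraint 2 (U != W) on D(U)={2,3,4,5,6,7} D(W)={2,5,8}: no change
Constraint 3 (W != X) on D(W)={2,5,8} D(X)={2,5,7}: no change
So after all 3 constraints: D(W) = {2,5,8}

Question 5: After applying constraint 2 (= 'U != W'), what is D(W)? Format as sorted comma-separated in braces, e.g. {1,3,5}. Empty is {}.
Constraint 1 (W != X) on D(W)={2,5,8} D(X)={2,5,7}: no change
Constraint 2 (U != W) on D(U)={2,3,4,5,6,7} D(W)={2,5,8}: no change
So after constraint 2: D(W) = {2,5,8}

Answer: {2,5,8}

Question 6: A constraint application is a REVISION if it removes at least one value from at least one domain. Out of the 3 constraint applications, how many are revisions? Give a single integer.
Answer: 0

Derivation:
Constraint 1 (W != X) on D(W)={2,5,8} D(X)={2,5,7}: no change => not a revision
Constraint 2 (U != W) on D(U)={2,3,4,5,6,7} D(W)={2,5,8}: no change => not a revision
Constraint 3 (W != X) on D(W)={2,5,8} D(X)={2,5,7}: no change => not a revision
Total revisions = 0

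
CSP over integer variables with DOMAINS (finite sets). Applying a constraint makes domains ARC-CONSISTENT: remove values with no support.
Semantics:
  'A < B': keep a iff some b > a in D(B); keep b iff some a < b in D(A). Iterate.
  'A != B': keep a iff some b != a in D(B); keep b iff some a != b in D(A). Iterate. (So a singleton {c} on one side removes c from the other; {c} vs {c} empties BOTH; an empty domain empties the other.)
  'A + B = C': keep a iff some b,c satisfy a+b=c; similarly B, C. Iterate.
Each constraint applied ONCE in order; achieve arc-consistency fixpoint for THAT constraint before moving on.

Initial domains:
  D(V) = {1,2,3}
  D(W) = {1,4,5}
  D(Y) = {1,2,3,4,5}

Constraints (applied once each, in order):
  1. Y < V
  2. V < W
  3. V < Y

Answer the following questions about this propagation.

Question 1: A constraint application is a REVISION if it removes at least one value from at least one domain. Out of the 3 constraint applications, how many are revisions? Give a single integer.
Constraint 1 (Y < V) on D(Y)={1,2,3,4,5} D(V)={1,2,3}: Y {1,2,3,4,5}->{1,2}; V {1,2,3}->{2,3} => REVISION
Constraint 2 (V < W) on D(V)={2,3} D(W)={1,4,5}: W {1,4,5}->{4,5} => REVISION
Constraint 3 (V < Y) on D(V)={2,3} D(Y)={1,2}: V {2,3}->{}; Y {1,2}->{} => REVISION
Total revisions = 3

Answer: 3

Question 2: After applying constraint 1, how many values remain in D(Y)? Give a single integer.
Constraint 1 (Y < V) on D(Y)={1,2,3,4,5} D(V)={1,2,3}: Y {1,2,3,4,5}->{1,2}; V {1,2,3}->{2,3}
So after constraint 1: D(Y)={1,2}, size = 2

Answer: 2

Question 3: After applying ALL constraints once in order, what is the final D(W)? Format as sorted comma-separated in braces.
Constraint 1 (Y < V) on D(Y)={1,2,3,4,5} D(V)={1,2,3}: Y {1,2,3,4,5}->{1,2}; V {1,2,3}->{2,3}
Constraint 2 (V < W) on D(V)={2,3} D(W)={1,4,5}: W {1,4,5}->{4,5}
Constraint 3 (V < Y) on D(V)={2,3} D(Y)={1,2}: V {2,3}->{}; Y {1,2}->{}
So after all 3 constraints: D(W) = {4,5}

Answer: {4,5}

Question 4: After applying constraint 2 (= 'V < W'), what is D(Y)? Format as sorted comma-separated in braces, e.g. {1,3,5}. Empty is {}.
Constraint 1 (Y < V) on D(Y)={1,2,3,4,5} D(V)={1,2,3}: Y {1,2,3,4,5}->{1,2}; V {1,2,3}->{2,3}
Constraint 2 (V < W) on D(V)={2,3} D(W)={1,4,5}: W {1,4,5}->{4,5}
So after constraint 2: D(Y) = {1,2}

Answer: {1,2}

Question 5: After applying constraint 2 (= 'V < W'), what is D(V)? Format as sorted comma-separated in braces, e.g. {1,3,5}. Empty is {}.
Constraint 1 (Y < V) on D(Y)={1,2,3,4,5} D(V)={1,2,3}: Y {1,2,3,4,5}->{1,2}; V {1,2,3}->{2,3}
Constraint 2 (V < W) on D(V)={2,3} D(W)={1,4,5}: W {1,4,5}->{4,5}
So after constraint 2: D(V) = {2,3}

Answer: {2,3}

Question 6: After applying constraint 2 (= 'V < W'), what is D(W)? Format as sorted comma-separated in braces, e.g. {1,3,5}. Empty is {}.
Answer: {4,5}

Derivation:
Constraint 1 (Y < V) on D(Y)={1,2,3,4,5} D(V)={1,2,3}: Y {1,2,3,4,5}->{1,2}; V {1,2,3}->{2,3}
Constraint 2 (V < W) on D(V)={2,3} D(W)={1,4,5}: W {1,4,5}->{4,5}
So after constraint 2: D(W) = {4,5}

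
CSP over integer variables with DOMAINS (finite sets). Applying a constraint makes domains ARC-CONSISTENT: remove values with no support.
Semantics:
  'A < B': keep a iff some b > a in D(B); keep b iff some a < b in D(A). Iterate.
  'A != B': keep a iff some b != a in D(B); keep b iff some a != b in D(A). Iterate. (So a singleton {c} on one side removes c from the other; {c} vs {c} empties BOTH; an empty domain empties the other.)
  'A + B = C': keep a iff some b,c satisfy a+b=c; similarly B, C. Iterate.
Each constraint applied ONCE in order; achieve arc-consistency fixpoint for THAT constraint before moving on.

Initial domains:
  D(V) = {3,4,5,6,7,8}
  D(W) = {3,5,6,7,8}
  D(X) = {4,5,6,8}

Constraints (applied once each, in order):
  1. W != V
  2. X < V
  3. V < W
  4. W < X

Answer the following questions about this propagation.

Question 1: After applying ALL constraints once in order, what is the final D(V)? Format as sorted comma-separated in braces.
Constraint 1 (W != V) on D(W)={3,5,6,7,8} D(V)={3,4,5,6,7,8}: no change
Constraint 2 (X < V) on D(X)={4,5,6,8} D(V)={3,4,5,6,7,8}: X {4,5,6,8}->{4,5,6}; V {3,4,5,6,7,8}->{5,6,7,8}
Constraint 3 (V < W) on D(V)={5,6,7,8} D(W)={3,5,6,7,8}: V {5,6,7,8}->{5,6,7}; W {3,5,6,7,8}->{6,7,8}
Constraint 4 (W < X) on D(W)={6,7,8} D(X)={4,5,6}: W {6,7,8}->{}; X {4,5,6}->{}
So after all 4 constraints: D(V) = {5,6,7}

Answer: {5,6,7}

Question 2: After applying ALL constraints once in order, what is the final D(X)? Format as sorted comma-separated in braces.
Answer: {}

Derivation:
Constraint 1 (W != V) on D(W)={3,5,6,7,8} D(V)={3,4,5,6,7,8}: no change
Constraint 2 (X < V) on D(X)={4,5,6,8} D(V)={3,4,5,6,7,8}: X {4,5,6,8}->{4,5,6}; V {3,4,5,6,7,8}->{5,6,7,8}
Constraint 3 (V < W) on D(V)={5,6,7,8} D(W)={3,5,6,7,8}: V {5,6,7,8}->{5,6,7}; W {3,5,6,7,8}->{6,7,8}
Constraint 4 (W < X) on D(W)={6,7,8} D(X)={4,5,6}: W {6,7,8}->{}; X {4,5,6}->{}
So after all 4 constraints: D(X) = {}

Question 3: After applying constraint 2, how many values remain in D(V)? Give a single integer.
Answer: 4

Derivation:
Constraint 1 (W != V) on D(W)={3,5,6,7,8} D(V)={3,4,5,6,7,8}: no change
Constraint 2 (X < V) on D(X)={4,5,6,8} D(V)={3,4,5,6,7,8}: X {4,5,6,8}->{4,5,6}; V {3,4,5,6,7,8}->{5,6,7,8}
So after constraint 2: D(V)={5,6,7,8}, size = 4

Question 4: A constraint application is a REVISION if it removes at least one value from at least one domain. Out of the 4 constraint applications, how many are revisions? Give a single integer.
Answer: 3

Derivation:
Constraint 1 (W != V) on D(W)={3,5,6,7,8} D(V)={3,4,5,6,7,8}: no change => not a revision
Constraint 2 (X < V) on D(X)={4,5,6,8} D(V)={3,4,5,6,7,8}: X {4,5,6,8}->{4,5,6}; V {3,4,5,6,7,8}->{5,6,7,8} => REVISION
Constraint 3 (V < W) on D(V)={5,6,7,8} D(W)={3,5,6,7,8}: V {5,6,7,8}->{5,6,7}; W {3,5,6,7,8}->{6,7,8} => REVISION
Constraint 4 (W < X) on D(W)={6,7,8} D(X)={4,5,6}: W {6,7,8}->{}; X {4,5,6}->{} => REVISION
Total revisions = 3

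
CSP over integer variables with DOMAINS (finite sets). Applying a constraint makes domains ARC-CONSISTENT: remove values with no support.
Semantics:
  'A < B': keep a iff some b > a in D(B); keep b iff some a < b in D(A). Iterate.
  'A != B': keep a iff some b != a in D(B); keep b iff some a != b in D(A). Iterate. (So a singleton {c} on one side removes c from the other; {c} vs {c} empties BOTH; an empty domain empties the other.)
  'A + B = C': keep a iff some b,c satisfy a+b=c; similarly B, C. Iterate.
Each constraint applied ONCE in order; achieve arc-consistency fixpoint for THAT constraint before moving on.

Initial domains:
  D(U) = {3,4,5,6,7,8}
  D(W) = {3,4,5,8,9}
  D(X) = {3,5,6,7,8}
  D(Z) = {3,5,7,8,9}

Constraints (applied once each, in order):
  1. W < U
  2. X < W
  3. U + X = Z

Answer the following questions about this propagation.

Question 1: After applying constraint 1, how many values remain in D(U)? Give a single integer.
Answer: 5

Derivation:
Constraint 1 (W < U) on D(W)={3,4,5,8,9} D(U)={3,4,5,6,7,8}: W {3,4,5,8,9}->{3,4,5}; U {3,4,5,6,7,8}->{4,5,6,7,8}
So after constraint 1: D(U)={4,5,6,7,8}, size = 5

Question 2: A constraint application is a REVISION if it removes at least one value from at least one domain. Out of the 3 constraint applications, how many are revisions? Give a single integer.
Answer: 3

Derivation:
Constraint 1 (W < U) on D(W)={3,4,5,8,9} D(U)={3,4,5,6,7,8}: W {3,4,5,8,9}->{3,4,5}; U {3,4,5,6,7,8}->{4,5,6,7,8} => REVISION
Constraint 2 (X < W) on D(X)={3,5,6,7,8} D(W)={3,4,5}: X {3,5,6,7,8}->{3}; W {3,4,5}->{4,5} => REVISION
Constraint 3 (U + X = Z) on D(U)={4,5,6,7,8} D(X)={3} D(Z)={3,5,7,8,9}: U {4,5,6,7,8}->{4,5,6}; Z {3,5,7,8,9}->{7,8,9} => REVISION
Total revisions = 3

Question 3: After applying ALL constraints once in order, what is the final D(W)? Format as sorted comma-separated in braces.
Answer: {4,5}

Derivation:
Constraint 1 (W < U) on D(W)={3,4,5,8,9} D(U)={3,4,5,6,7,8}: W {3,4,5,8,9}->{3,4,5}; U {3,4,5,6,7,8}->{4,5,6,7,8}
Constraint 2 (X < W) on D(X)={3,5,6,7,8} D(W)={3,4,5}: X {3,5,6,7,8}->{3}; W {3,4,5}->{4,5}
Constraint 3 (U + X = Z) on D(U)={4,5,6,7,8} D(X)={3} D(Z)={3,5,7,8,9}: U {4,5,6,7,8}->{4,5,6}; Z {3,5,7,8,9}->{7,8,9}
So after all 3 constraints: D(W) = {4,5}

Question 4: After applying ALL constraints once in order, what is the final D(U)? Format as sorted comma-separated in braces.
Answer: {4,5,6}

Derivation:
Constraint 1 (W < U) on D(W)={3,4,5,8,9} D(U)={3,4,5,6,7,8}: W {3,4,5,8,9}->{3,4,5}; U {3,4,5,6,7,8}->{4,5,6,7,8}
Constraint 2 (X < W) on D(X)={3,5,6,7,8} D(W)={3,4,5}: X {3,5,6,7,8}->{3}; W {3,4,5}->{4,5}
Constraint 3 (U + X = Z) on D(U)={4,5,6,7,8} D(X)={3} D(Z)={3,5,7,8,9}: U {4,5,6,7,8}->{4,5,6}; Z {3,5,7,8,9}->{7,8,9}
So after all 3 constraints: D(U) = {4,5,6}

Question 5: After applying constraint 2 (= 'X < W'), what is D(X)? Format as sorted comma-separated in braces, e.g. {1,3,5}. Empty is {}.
Constraint 1 (W < U) on D(W)={3,4,5,8,9} D(U)={3,4,5,6,7,8}: W {3,4,5,8,9}->{3,4,5}; U {3,4,5,6,7,8}->{4,5,6,7,8}
Constraint 2 (X < W) on D(X)={3,5,6,7,8} D(W)={3,4,5}: X {3,5,6,7,8}->{3}; W {3,4,5}->{4,5}
So after constraint 2: D(X) = {3}

Answer: {3}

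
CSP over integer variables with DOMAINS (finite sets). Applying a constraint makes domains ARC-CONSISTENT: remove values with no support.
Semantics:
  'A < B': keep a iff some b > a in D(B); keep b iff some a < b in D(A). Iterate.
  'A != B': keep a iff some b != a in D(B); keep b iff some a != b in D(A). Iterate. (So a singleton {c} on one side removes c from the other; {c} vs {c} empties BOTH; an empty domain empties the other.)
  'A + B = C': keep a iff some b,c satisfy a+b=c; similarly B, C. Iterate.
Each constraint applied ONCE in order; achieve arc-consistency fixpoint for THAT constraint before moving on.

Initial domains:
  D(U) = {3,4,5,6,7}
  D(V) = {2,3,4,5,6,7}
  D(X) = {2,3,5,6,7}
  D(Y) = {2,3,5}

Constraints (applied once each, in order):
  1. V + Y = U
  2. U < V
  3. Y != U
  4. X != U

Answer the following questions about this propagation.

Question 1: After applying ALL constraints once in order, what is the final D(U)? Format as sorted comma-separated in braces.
Constraint 1 (V + Y = U) on D(V)={2,3,4,5,6,7} D(Y)={2,3,5} D(U)={3,4,5,6,7}: V {2,3,4,5,6,7}->{2,3,4,5}; U {3,4,5,6,7}->{4,5,6,7}
Constraint 2 (U < V) on D(U)={4,5,6,7} D(V)={2,3,4,5}: U {4,5,6,7}->{4}; V {2,3,4,5}->{5}
Constraint 3 (Y != U) on D(Y)={2,3,5} D(U)={4}: no change
Constraint 4 (X != U) on D(X)={2,3,5,6,7} D(U)={4}: no change
So after all 4 constraints: D(U) = {4}

Answer: {4}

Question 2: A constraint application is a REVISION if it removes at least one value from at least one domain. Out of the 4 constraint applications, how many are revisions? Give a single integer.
Answer: 2

Derivation:
Constraint 1 (V + Y = U) on D(V)={2,3,4,5,6,7} D(Y)={2,3,5} D(U)={3,4,5,6,7}: V {2,3,4,5,6,7}->{2,3,4,5}; U {3,4,5,6,7}->{4,5,6,7} => REVISION
Constraint 2 (U < V) on D(U)={4,5,6,7} D(V)={2,3,4,5}: U {4,5,6,7}->{4}; V {2,3,4,5}->{5} => REVISION
Constraint 3 (Y != U) on D(Y)={2,3,5} D(U)={4}: no change => not a revision
Constraint 4 (X != U) on D(X)={2,3,5,6,7} D(U)={4}: no change => not a revision
Total revisions = 2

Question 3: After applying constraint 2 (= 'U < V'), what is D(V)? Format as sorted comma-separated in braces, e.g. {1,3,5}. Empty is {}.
Constraint 1 (V + Y = U) on D(V)={2,3,4,5,6,7} D(Y)={2,3,5} D(U)={3,4,5,6,7}: V {2,3,4,5,6,7}->{2,3,4,5}; U {3,4,5,6,7}->{4,5,6,7}
Constraint 2 (U < V) on D(U)={4,5,6,7} D(V)={2,3,4,5}: U {4,5,6,7}->{4}; V {2,3,4,5}->{5}
So after constraint 2: D(V) = {5}

Answer: {5}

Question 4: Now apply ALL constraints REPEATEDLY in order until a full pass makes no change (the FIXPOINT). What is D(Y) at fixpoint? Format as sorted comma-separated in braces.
Answer: {}

Derivation:
pass 0 (initial): D(Y)={2,3,5}
pass 1: U {3,4,5,6,7}->{4}; V {2,3,4,5,6,7}->{5}
pass 2: U {4}->{}; V {5}->{}; X {2,3,5,6,7}->{}; Y {2,3,5}->{}
pass 3: no change
Fixpoint after 3 passes: D(Y) = {}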